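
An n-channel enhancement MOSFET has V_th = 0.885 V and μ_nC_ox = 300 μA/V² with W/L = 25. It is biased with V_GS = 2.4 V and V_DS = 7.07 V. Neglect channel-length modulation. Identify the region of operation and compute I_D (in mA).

k_n = μ_nC_ox · (W/L) = 7.5 mA/V².
V_ov = V_GS − V_th = 2.4 − 0.885 = 1.51 V.
Since V_DS = 7.07 V ≥ V_ov = 1.51 V, the device is in saturation.
I_D = ½ k_n V_ov² = 0.5 × 7.5 × 1.51² = 8.61 mA.

Saturation; I_D = 8.61 mA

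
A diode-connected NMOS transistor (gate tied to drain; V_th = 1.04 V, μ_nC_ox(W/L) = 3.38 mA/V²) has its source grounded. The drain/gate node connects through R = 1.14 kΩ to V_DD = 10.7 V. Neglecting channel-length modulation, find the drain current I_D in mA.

With gate tied to drain, V_GS = V_DS ≥ V_GS − V_th, so the device is in saturation.
KCL at the drain: ½ k_n (V_GS − V_th)² = (V_DD − V_GS)/R.
Let x = V_GS − 1.04. Then 1.93 x² + x − 9.66 = 0, giving x = 1.99 V (positive root), so V_GS = 3.03 V.
I_D = (V_DD − V_GS)/R = (10.7 − 3.03) / 1.14 = 6.72 mA.

I_D = 6.72 mA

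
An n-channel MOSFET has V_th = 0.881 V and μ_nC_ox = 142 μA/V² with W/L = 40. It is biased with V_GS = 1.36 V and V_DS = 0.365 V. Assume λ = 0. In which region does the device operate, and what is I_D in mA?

k_n = μ_nC_ox · (W/L) = 5.68 mA/V².
V_ov = V_GS − V_th = 1.36 − 0.881 = 0.479 V.
Since V_DS = 0.365 V < V_ov = 0.479 V, the device is in the triode region.
I_D = k_n [V_ov · V_DS − ½ V_DS²] = 5.68 × [0.479 × 0.365 − 0.5 × 0.365²] = 0.615 mA.

Triode; I_D = 0.615 mA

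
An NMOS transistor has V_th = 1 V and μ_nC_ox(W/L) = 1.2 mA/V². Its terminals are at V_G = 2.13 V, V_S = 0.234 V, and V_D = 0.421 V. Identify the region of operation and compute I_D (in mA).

Triode; I_D = 0.180 mA

V_GS = V_G − V_S = 2.13 − 0.234 = 1.9 V; V_DS = V_D − V_S = 0.421 − 0.234 = 0.187 V.
V_ov = V_GS − V_th = 1.9 − 1 = 0.896 V.
Since V_DS = 0.187 V < V_ov = 0.896 V, the device is in the triode region.
I_D = k_n [V_ov · V_DS − ½ V_DS²] = 1.2 × [0.896 × 0.187 − 0.5 × 0.187²] = 0.18 mA.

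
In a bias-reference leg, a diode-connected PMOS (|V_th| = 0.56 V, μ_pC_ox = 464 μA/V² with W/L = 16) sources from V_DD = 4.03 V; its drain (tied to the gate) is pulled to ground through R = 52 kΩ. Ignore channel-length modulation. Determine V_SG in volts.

With gate tied to drain, V_SG = V_SD ≥ V_SG − |V_th|, so the device is in saturation.
k_p = μ_pC_ox · (W/L) = 7.424 mA/V².
KCL at the drain: ½ k_p (V_SG − |V_th|)² = (V_DD − V_SG)/R.
Let x = V_SG − 0.56. Then 193 x² + x − 3.47 = 0, giving x = 0.132 V (positive root), so V_SG = 0.692 V.
I_D = (V_DD − V_SG)/R = (4.03 − 0.692) / 52 = 0.0642 mA.

V_SG = 0.692 V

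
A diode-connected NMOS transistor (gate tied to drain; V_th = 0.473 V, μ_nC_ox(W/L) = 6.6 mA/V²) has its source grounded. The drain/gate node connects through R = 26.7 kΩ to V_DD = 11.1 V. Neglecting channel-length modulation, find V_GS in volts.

With gate tied to drain, V_GS = V_DS ≥ V_GS − V_th, so the device is in saturation.
KCL at the drain: ½ k_n (V_GS − V_th)² = (V_DD − V_GS)/R.
Let x = V_GS − 0.473. Then 88.1 x² + x − 10.63 = 0, giving x = 0.342 V (positive root), so V_GS = 0.815 V.
I_D = (V_DD − V_GS)/R = (11.1 − 0.815) / 26.7 = 0.385 mA.

V_GS = 0.815 V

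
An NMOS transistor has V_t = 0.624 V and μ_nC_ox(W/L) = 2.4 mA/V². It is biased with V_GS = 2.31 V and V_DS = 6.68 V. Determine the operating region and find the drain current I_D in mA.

Saturation; I_D = 3.41 mA

V_ov = V_GS − V_t = 2.31 − 0.624 = 1.69 V.
Since V_DS = 6.68 V ≥ V_ov = 1.69 V, the device is in saturation.
I_D = ½ k_n V_ov² = 0.5 × 2.4 × 1.69² = 3.41 mA.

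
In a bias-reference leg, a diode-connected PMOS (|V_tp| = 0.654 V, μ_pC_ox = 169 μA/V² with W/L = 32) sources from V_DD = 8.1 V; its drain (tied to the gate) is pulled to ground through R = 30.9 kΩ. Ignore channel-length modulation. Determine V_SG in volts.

V_SG = 0.947 V

With gate tied to drain, V_SG = V_SD ≥ V_SG − |V_tp|, so the device is in saturation.
k_p = μ_pC_ox · (W/L) = 5.408 mA/V².
KCL at the drain: ½ k_p (V_SG − |V_tp|)² = (V_DD − V_SG)/R.
Let x = V_SG − 0.654. Then 83.6 x² + x − 7.446 = 0, giving x = 0.293 V (positive root), so V_SG = 0.947 V.
I_D = (V_DD − V_SG)/R = (8.1 − 0.947) / 30.9 = 0.232 mA.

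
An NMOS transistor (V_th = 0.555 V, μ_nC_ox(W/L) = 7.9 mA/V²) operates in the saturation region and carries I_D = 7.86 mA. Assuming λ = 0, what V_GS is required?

V_GS = 1.97 V

In saturation I_D = ½ k_n (V_GS − V_th)², so V_GS − V_th = √(2 I_D / k_n) = √(2 × 7.86 / 7.9) = 1.41 V.
V_GS = 0.555 + 1.41 = 1.97 V.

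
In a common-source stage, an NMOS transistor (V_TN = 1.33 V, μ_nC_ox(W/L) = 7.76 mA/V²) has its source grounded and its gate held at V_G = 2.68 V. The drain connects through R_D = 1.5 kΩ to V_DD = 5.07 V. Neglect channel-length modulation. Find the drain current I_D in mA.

V_GS = V_G = 2.68 V, so V_ov = 2.68 − 1.33 = 1.35 V.
Assume saturation: I_D = ½ k_n V_ov² = 0.5 × 7.76 × 1.35² = 7.07 mA, giving V_DS = V_DD − I_D R_D = 5.07 − 7.07 × 1.5 = -5.54 V.
But -5.54 V < V_ov = 1.35 V, so the device is actually in triode.
In triode I_D = k_n[V_ov V_DS − ½ V_DS²] and I_D = (V_DD − V_DS)/R_D. Equating: 5.82 V_DS² − 16.71 V_DS + 5.07 = 0, giving V_DS = 0.345 V (the root below V_ov).
I_D = (5.07 − 0.345) / 1.5 = 3.15 mA.

I_D = 3.15 mA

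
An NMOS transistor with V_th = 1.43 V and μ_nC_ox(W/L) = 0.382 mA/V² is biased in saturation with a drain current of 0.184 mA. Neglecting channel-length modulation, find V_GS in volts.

In saturation I_D = ½ k_n (V_GS − V_th)², so V_GS − V_th = √(2 I_D / k_n) = √(2 × 0.184 / 0.382) = 0.982 V.
V_GS = 1.43 + 0.982 = 2.41 V.

V_GS = 2.41 V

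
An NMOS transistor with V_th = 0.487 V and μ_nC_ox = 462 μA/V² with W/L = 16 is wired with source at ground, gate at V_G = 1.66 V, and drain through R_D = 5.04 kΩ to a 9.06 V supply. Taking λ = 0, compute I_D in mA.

V_GS = V_G = 1.66 V, so V_ov = 1.66 − 0.487 = 1.17 V.
k_n = μ_nC_ox · (W/L) = 7.392 mA/V².
Assume saturation: I_D = ½ k_n V_ov² = 0.5 × 7.392 × 1.17² = 5.09 mA, giving V_DS = V_DD − I_D R_D = 9.06 − 5.09 × 5.04 = -16.6 V.
But -16.6 V < V_ov = 1.17 V, so the device is actually in triode.
In triode I_D = k_n[V_ov V_DS − ½ V_DS²] and I_D = (V_DD − V_DS)/R_D. Equating: 18.6 V_DS² − 44.7 V_DS + 9.06 = 0, giving V_DS = 0.223 V (the root below V_ov).
I_D = (9.06 − 0.223) / 5.04 = 1.75 mA.

I_D = 1.75 mA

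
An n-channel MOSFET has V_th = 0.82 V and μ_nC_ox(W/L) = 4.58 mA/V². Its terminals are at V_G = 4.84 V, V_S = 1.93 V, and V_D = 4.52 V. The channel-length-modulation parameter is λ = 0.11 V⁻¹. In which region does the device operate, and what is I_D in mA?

Saturation; I_D = 12.9 mA

V_GS = V_G − V_S = 4.84 − 1.93 = 2.91 V; V_DS = V_D − V_S = 4.52 − 1.93 = 2.59 V.
V_ov = V_GS − V_th = 2.91 − 0.82 = 2.09 V.
Since V_DS = 2.59 V ≥ V_ov = 2.09 V, the device is in saturation.
I_D = ½ k_n V_ov² (1 + λ V_DS) = 0.5 × 4.58 × 2.09² × (1 + 0.11 × 2.59) = 12.9 mA.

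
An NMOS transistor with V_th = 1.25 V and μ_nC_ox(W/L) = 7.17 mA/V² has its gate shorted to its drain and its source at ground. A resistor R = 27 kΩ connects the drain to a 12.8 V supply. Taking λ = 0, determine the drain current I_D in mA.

I_D = 0.415 mA

With gate tied to drain, V_GS = V_DS ≥ V_GS − V_th, so the device is in saturation.
KCL at the drain: ½ k_n (V_GS − V_th)² = (V_DD − V_GS)/R.
Let x = V_GS − 1.25. Then 96.8 x² + x − 11.55 = 0, giving x = 0.34 V (positive root), so V_GS = 1.59 V.
I_D = (V_DD − V_GS)/R = (12.8 − 1.59) / 27 = 0.415 mA.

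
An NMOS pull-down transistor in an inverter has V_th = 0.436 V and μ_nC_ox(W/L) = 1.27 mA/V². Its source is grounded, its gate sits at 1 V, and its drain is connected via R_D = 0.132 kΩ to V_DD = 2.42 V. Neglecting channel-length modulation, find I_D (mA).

I_D = 0.202 mA

V_GS = V_G = 1 V, so V_ov = 1 − 0.436 = 0.564 V.
Assume saturation: I_D = ½ k_n V_ov² = 0.5 × 1.27 × 0.564² = 0.202 mA, giving V_DS = V_DD − I_D R_D = 2.42 − 0.202 × 0.132 = 2.39 V.
V_DS = 2.39 V ≥ V_ov = 0.564 V, confirming saturation.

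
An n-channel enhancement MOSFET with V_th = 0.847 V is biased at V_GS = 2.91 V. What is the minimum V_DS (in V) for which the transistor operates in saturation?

V_DS,sat = 2.06 V

The boundary between triode and saturation is V_DS = V_GS − V_th = V_ov.
V_ov = 2.91 − 0.847 = 2.06 V.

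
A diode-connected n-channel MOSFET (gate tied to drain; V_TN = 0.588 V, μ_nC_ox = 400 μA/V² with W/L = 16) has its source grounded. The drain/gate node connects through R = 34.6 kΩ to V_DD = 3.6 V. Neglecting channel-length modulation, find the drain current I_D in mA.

With gate tied to drain, V_GS = V_DS ≥ V_GS − V_TN, so the device is in saturation.
k_n = μ_nC_ox · (W/L) = 6.4 mA/V².
KCL at the drain: ½ k_n (V_GS − V_TN)² = (V_DD − V_GS)/R.
Let x = V_GS − 0.588. Then 111 x² + x − 3.012 = 0, giving x = 0.16 V (positive root), so V_GS = 0.748 V.
I_D = (V_DD − V_GS)/R = (3.6 − 0.748) / 34.6 = 0.0824 mA.

I_D = 0.0824 mA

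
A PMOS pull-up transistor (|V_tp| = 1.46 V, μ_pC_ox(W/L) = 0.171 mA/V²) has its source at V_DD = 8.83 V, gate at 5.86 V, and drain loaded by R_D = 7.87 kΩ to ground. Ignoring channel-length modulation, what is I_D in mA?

V_SG = V_DD − V_G = 8.83 − 5.86 = 2.97 V, so V_ov = 2.97 − 1.46 = 1.51 V.
Assume saturation: I_D = ½ k_p V_ov² = 0.5 × 0.171 × 1.51² = 0.195 mA, giving V_SD = V_DD − I_D R_D = 8.83 − 0.195 × 7.87 = 7.3 V.
V_SD = 7.3 V ≥ V_ov = 1.51 V, confirming saturation.

I_D = 0.195 mA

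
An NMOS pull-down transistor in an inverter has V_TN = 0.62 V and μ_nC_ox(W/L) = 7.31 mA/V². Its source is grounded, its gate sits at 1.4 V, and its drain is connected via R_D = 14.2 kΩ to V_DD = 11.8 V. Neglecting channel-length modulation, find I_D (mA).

V_GS = V_G = 1.4 V, so V_ov = 1.4 − 0.62 = 0.78 V.
Assume saturation: I_D = ½ k_n V_ov² = 0.5 × 7.31 × 0.78² = 2.22 mA, giving V_DS = V_DD − I_D R_D = 11.8 − 2.22 × 14.2 = -19.8 V.
But -19.8 V < V_ov = 0.78 V, so the device is actually in triode.
In triode I_D = k_n[V_ov V_DS − ½ V_DS²] and I_D = (V_DD − V_DS)/R_D. Equating: 51.9 V_DS² − 81.97 V_DS + 11.8 = 0, giving V_DS = 0.16 V (the root below V_ov).
I_D = (11.8 − 0.16) / 14.2 = 0.82 mA.

I_D = 0.820 mA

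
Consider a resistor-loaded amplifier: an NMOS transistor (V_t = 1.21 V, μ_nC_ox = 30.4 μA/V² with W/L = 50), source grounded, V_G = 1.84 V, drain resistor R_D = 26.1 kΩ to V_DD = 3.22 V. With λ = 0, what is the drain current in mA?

V_GS = V_G = 1.84 V, so V_ov = 1.84 − 1.21 = 0.63 V.
k_n = μ_nC_ox · (W/L) = 1.52 mA/V².
Assume saturation: I_D = ½ k_n V_ov² = 0.5 × 1.52 × 0.63² = 0.302 mA, giving V_DS = V_DD − I_D R_D = 3.22 − 0.302 × 26.1 = -4.65 V.
But -4.65 V < V_ov = 0.63 V, so the device is actually in triode.
In triode I_D = k_n[V_ov V_DS − ½ V_DS²] and I_D = (V_DD − V_DS)/R_D. Equating: 19.8 V_DS² − 25.99 V_DS + 3.22 = 0, giving V_DS = 0.139 V (the root below V_ov).
I_D = (3.22 − 0.139) / 26.1 = 0.118 mA.

I_D = 0.118 mA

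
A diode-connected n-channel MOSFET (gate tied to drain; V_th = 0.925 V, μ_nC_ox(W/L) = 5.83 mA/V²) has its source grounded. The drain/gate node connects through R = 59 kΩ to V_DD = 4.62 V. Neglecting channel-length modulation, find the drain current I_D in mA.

I_D = 0.0602 mA

With gate tied to drain, V_GS = V_DS ≥ V_GS − V_th, so the device is in saturation.
KCL at the drain: ½ k_n (V_GS − V_th)² = (V_DD − V_GS)/R.
Let x = V_GS − 0.925. Then 172 x² + x − 3.695 = 0, giving x = 0.144 V (positive root), so V_GS = 1.07 V.
I_D = (V_DD − V_GS)/R = (4.62 − 1.07) / 59 = 0.0602 mA.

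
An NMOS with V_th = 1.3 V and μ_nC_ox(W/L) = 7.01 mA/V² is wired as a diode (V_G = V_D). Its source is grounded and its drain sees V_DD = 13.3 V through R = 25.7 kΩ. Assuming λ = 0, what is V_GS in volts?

With gate tied to drain, V_GS = V_DS ≥ V_GS − V_th, so the device is in saturation.
KCL at the drain: ½ k_n (V_GS − V_th)² = (V_DD − V_GS)/R.
Let x = V_GS − 1.3. Then 90.1 x² + x − 12 = 0, giving x = 0.359 V (positive root), so V_GS = 1.66 V.
I_D = (V_DD − V_GS)/R = (13.3 − 1.66) / 25.7 = 0.453 mA.

V_GS = 1.66 V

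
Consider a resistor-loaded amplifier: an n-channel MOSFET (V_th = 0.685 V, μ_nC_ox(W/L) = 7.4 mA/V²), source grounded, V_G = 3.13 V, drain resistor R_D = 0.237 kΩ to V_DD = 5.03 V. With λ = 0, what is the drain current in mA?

V_GS = V_G = 3.13 V, so V_ov = 3.13 − 0.685 = 2.44 V.
Assume saturation: I_D = ½ k_n V_ov² = 0.5 × 7.4 × 2.44² = 22.1 mA, giving V_DS = V_DD − I_D R_D = 5.03 − 22.1 × 0.237 = -0.212 V.
But -0.212 V < V_ov = 2.44 V, so the device is actually in triode.
In triode I_D = k_n[V_ov V_DS − ½ V_DS²] and I_D = (V_DD − V_DS)/R_D. Equating: 0.877 V_DS² − 5.288 V_DS + 5.03 = 0, giving V_DS = 1.18 V (the root below V_ov).
I_D = (5.03 − 1.18) / 0.237 = 16.2 mA.

I_D = 16.2 mA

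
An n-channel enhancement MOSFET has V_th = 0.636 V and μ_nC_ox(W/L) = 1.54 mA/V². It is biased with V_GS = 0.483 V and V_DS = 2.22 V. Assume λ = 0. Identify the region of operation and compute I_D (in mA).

V_GS = 0.483 V < V_th = 0.636 V, so the transistor is in cutoff.

Cutoff; I_D = 0 mA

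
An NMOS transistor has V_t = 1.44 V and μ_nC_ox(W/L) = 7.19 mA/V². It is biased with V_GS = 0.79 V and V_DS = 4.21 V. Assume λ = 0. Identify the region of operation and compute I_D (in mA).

Cutoff; I_D = 0 mA

V_GS = 0.79 V < V_t = 1.44 V, so the transistor is in cutoff.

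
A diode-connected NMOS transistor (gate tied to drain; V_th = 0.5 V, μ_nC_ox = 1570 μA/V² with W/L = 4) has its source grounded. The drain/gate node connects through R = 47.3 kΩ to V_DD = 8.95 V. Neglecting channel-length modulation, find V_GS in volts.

With gate tied to drain, V_GS = V_DS ≥ V_GS − V_th, so the device is in saturation.
k_n = μ_nC_ox · (W/L) = 6.28 mA/V².
KCL at the drain: ½ k_n (V_GS − V_th)² = (V_DD − V_GS)/R.
Let x = V_GS − 0.5. Then 149 x² + x − 8.45 = 0, giving x = 0.235 V (positive root), so V_GS = 0.735 V.
I_D = (V_DD − V_GS)/R = (8.95 − 0.735) / 47.3 = 0.174 mA.

V_GS = 0.735 V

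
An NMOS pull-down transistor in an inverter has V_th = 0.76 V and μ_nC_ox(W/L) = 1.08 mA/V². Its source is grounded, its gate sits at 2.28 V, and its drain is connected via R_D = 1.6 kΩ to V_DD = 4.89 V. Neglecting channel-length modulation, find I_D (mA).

I_D = 1.25 mA

V_GS = V_G = 2.28 V, so V_ov = 2.28 − 0.76 = 1.52 V.
Assume saturation: I_D = ½ k_n V_ov² = 0.5 × 1.08 × 1.52² = 1.25 mA, giving V_DS = V_DD − I_D R_D = 4.89 − 1.25 × 1.6 = 2.89 V.
V_DS = 2.89 V ≥ V_ov = 1.52 V, confirming saturation.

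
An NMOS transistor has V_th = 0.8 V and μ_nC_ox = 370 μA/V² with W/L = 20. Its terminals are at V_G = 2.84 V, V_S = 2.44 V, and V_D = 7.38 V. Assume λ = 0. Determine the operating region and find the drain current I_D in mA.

Cutoff; I_D = 0 mA

V_GS = V_G − V_S = 2.84 − 2.44 = 0.4 V; V_DS = V_D − V_S = 7.38 − 2.44 = 4.94 V.
V_GS = 0.4 V < V_th = 0.8 V, so the transistor is in cutoff.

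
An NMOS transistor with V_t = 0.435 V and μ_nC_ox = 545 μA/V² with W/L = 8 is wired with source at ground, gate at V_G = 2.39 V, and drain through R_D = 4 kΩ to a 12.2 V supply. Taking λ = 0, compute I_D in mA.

I_D = 2.95 mA

V_GS = V_G = 2.39 V, so V_ov = 2.39 − 0.435 = 1.96 V.
k_n = μ_nC_ox · (W/L) = 4.36 mA/V².
Assume saturation: I_D = ½ k_n V_ov² = 0.5 × 4.36 × 1.96² = 8.33 mA, giving V_DS = V_DD − I_D R_D = 12.2 − 8.33 × 4 = -21.1 V.
But -21.1 V < V_ov = 1.96 V, so the device is actually in triode.
In triode I_D = k_n[V_ov V_DS − ½ V_DS²] and I_D = (V_DD − V_DS)/R_D. Equating: 8.72 V_DS² − 35.1 V_DS + 12.2 = 0, giving V_DS = 0.384 V (the root below V_ov).
I_D = (12.2 − 0.384) / 4 = 2.95 mA.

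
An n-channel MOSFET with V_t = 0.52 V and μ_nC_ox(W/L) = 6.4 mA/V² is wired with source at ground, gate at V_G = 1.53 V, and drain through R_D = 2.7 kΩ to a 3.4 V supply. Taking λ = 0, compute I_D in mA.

I_D = 1.18 mA

V_GS = V_G = 1.53 V, so V_ov = 1.53 − 0.52 = 1.01 V.
Assume saturation: I_D = ½ k_n V_ov² = 0.5 × 6.4 × 1.01² = 3.26 mA, giving V_DS = V_DD − I_D R_D = 3.4 − 3.26 × 2.7 = -5.41 V.
But -5.41 V < V_ov = 1.01 V, so the device is actually in triode.
In triode I_D = k_n[V_ov V_DS − ½ V_DS²] and I_D = (V_DD − V_DS)/R_D. Equating: 8.64 V_DS² − 18.45 V_DS + 3.4 = 0, giving V_DS = 0.204 V (the root below V_ov).
I_D = (3.4 − 0.204) / 2.7 = 1.18 mA.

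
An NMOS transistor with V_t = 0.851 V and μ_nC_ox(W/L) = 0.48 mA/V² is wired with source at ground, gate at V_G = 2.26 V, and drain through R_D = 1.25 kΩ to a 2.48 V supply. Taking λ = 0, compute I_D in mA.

V_GS = V_G = 2.26 V, so V_ov = 2.26 − 0.851 = 1.41 V.
Assume saturation: I_D = ½ k_n V_ov² = 0.5 × 0.48 × 1.41² = 0.476 mA, giving V_DS = V_DD − I_D R_D = 2.48 − 0.476 × 1.25 = 1.88 V.
V_DS = 1.88 V ≥ V_ov = 1.41 V, confirming saturation.

I_D = 0.476 mA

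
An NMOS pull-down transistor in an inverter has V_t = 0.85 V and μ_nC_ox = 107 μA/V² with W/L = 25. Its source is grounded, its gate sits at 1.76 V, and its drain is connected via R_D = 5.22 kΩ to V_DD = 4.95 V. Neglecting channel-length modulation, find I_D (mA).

V_GS = V_G = 1.76 V, so V_ov = 1.76 − 0.85 = 0.91 V.
k_n = μ_nC_ox · (W/L) = 2.675 mA/V².
Assume saturation: I_D = ½ k_n V_ov² = 0.5 × 2.675 × 0.91² = 1.11 mA, giving V_DS = V_DD − I_D R_D = 4.95 − 1.11 × 5.22 = -0.832 V.
But -0.832 V < V_ov = 0.91 V, so the device is actually in triode.
In triode I_D = k_n[V_ov V_DS − ½ V_DS²] and I_D = (V_DD − V_DS)/R_D. Equating: 6.98 V_DS² − 13.71 V_DS + 4.95 = 0, giving V_DS = 0.477 V (the root below V_ov).
I_D = (4.95 − 0.477) / 5.22 = 0.857 mA.

I_D = 0.857 mA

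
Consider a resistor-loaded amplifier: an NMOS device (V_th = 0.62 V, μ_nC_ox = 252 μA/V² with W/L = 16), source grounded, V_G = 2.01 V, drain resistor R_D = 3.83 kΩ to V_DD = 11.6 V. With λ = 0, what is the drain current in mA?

I_D = 2.85 mA

V_GS = V_G = 2.01 V, so V_ov = 2.01 − 0.62 = 1.39 V.
k_n = μ_nC_ox · (W/L) = 4.032 mA/V².
Assume saturation: I_D = ½ k_n V_ov² = 0.5 × 4.032 × 1.39² = 3.9 mA, giving V_DS = V_DD − I_D R_D = 11.6 − 3.9 × 3.83 = -3.32 V.
But -3.32 V < V_ov = 1.39 V, so the device is actually in triode.
In triode I_D = k_n[V_ov V_DS − ½ V_DS²] and I_D = (V_DD − V_DS)/R_D. Equating: 7.72 V_DS² − 22.47 V_DS + 11.6 = 0, giving V_DS = 0.671 V (the root below V_ov).
I_D = (11.6 − 0.671) / 3.83 = 2.85 mA.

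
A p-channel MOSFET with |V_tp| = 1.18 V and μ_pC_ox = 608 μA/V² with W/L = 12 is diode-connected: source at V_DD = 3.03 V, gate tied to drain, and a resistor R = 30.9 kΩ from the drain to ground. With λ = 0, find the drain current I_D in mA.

I_D = 0.0559 mA

With gate tied to drain, V_SG = V_SD ≥ V_SG − |V_tp|, so the device is in saturation.
k_p = μ_pC_ox · (W/L) = 7.296 mA/V².
KCL at the drain: ½ k_p (V_SG − |V_tp|)² = (V_DD − V_SG)/R.
Let x = V_SG − 1.18. Then 113 x² + x − 1.85 = 0, giving x = 0.124 V (positive root), so V_SG = 1.3 V.
I_D = (V_DD − V_SG)/R = (3.03 − 1.3) / 30.9 = 0.0559 mA.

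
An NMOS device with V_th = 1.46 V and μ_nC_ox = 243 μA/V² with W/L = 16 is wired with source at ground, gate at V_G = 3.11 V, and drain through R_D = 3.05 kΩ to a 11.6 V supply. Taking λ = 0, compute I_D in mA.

I_D = 3.57 mA

V_GS = V_G = 3.11 V, so V_ov = 3.11 − 1.46 = 1.65 V.
k_n = μ_nC_ox · (W/L) = 3.888 mA/V².
Assume saturation: I_D = ½ k_n V_ov² = 0.5 × 3.888 × 1.65² = 5.29 mA, giving V_DS = V_DD − I_D R_D = 11.6 − 5.29 × 3.05 = -4.54 V.
But -4.54 V < V_ov = 1.65 V, so the device is actually in triode.
In triode I_D = k_n[V_ov V_DS − ½ V_DS²] and I_D = (V_DD − V_DS)/R_D. Equating: 5.93 V_DS² − 20.57 V_DS + 11.6 = 0, giving V_DS = 0.709 V (the root below V_ov).
I_D = (11.6 − 0.709) / 3.05 = 3.57 mA.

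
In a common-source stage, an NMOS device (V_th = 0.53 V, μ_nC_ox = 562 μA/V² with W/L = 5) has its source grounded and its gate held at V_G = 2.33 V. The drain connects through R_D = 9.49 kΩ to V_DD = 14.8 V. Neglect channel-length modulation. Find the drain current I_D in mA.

I_D = 1.52 mA

V_GS = V_G = 2.33 V, so V_ov = 2.33 − 0.53 = 1.8 V.
k_n = μ_nC_ox · (W/L) = 2.81 mA/V².
Assume saturation: I_D = ½ k_n V_ov² = 0.5 × 2.81 × 1.8² = 4.55 mA, giving V_DS = V_DD − I_D R_D = 14.8 − 4.55 × 9.49 = -28.4 V.
But -28.4 V < V_ov = 1.8 V, so the device is actually in triode.
In triode I_D = k_n[V_ov V_DS − ½ V_DS²] and I_D = (V_DD − V_DS)/R_D. Equating: 13.3 V_DS² − 49 V_DS + 14.8 = 0, giving V_DS = 0.332 V (the root below V_ov).
I_D = (14.8 − 0.332) / 9.49 = 1.52 mA.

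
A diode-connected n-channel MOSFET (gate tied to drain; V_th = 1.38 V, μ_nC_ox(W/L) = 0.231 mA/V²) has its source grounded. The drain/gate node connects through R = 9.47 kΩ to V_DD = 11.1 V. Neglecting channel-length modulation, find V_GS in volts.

V_GS = 3.94 V

With gate tied to drain, V_GS = V_DS ≥ V_GS − V_th, so the device is in saturation.
KCL at the drain: ½ k_n (V_GS − V_th)² = (V_DD − V_GS)/R.
Let x = V_GS − 1.38. Then 1.09 x² + x − 9.72 = 0, giving x = 2.56 V (positive root), so V_GS = 3.94 V.
I_D = (V_DD − V_GS)/R = (11.1 − 3.94) / 9.47 = 0.756 mA.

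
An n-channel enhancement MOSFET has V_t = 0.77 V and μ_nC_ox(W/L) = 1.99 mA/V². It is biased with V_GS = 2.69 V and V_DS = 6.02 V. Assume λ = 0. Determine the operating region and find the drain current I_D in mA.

V_ov = V_GS − V_t = 2.69 − 0.77 = 1.92 V.
Since V_DS = 6.02 V ≥ V_ov = 1.92 V, the device is in saturation.
I_D = ½ k_n V_ov² = 0.5 × 1.99 × 1.92² = 3.67 mA.

Saturation; I_D = 3.67 mA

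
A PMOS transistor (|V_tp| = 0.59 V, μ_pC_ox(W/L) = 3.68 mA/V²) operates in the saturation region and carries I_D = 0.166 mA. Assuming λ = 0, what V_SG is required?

V_SG = 0.890 V

In saturation I_D = ½ k_p (V_SG − |V_tp|)², so V_SG − |V_tp| = √(2 I_D / k_p) = √(2 × 0.166 / 3.68) = 0.3 V.
V_SG = 0.59 + 0.3 = 0.89 V.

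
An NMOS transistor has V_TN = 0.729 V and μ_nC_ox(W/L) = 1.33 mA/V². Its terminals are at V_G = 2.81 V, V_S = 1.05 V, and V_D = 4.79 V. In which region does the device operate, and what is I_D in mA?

V_GS = V_G − V_S = 2.81 − 1.05 = 1.76 V; V_DS = V_D − V_S = 4.79 − 1.05 = 3.74 V.
V_ov = V_GS − V_TN = 1.76 − 0.729 = 1.03 V.
Since V_DS = 3.74 V ≥ V_ov = 1.03 V, the device is in saturation.
I_D = ½ k_n V_ov² = 0.5 × 1.33 × 1.03² = 0.707 mA.

Saturation; I_D = 0.707 mA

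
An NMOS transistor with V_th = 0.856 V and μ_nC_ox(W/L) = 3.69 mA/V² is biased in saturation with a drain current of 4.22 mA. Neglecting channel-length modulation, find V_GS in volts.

V_GS = 2.37 V

In saturation I_D = ½ k_n (V_GS − V_th)², so V_GS − V_th = √(2 I_D / k_n) = √(2 × 4.22 / 3.69) = 1.51 V.
V_GS = 0.856 + 1.51 = 2.37 V.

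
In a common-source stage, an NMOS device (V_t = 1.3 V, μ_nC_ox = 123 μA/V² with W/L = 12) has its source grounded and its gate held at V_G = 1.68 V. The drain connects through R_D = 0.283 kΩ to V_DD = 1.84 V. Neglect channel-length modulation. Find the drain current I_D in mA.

I_D = 0.107 mA

V_GS = V_G = 1.68 V, so V_ov = 1.68 − 1.3 = 0.38 V.
k_n = μ_nC_ox · (W/L) = 1.476 mA/V².
Assume saturation: I_D = ½ k_n V_ov² = 0.5 × 1.476 × 0.38² = 0.107 mA, giving V_DS = V_DD − I_D R_D = 1.84 − 0.107 × 0.283 = 1.81 V.
V_DS = 1.81 V ≥ V_ov = 0.38 V, confirming saturation.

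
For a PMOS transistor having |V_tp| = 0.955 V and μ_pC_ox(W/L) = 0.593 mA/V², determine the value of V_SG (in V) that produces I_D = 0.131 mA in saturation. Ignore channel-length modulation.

In saturation I_D = ½ k_p (V_SG − |V_tp|)², so V_SG − |V_tp| = √(2 I_D / k_p) = √(2 × 0.131 / 0.593) = 0.665 V.
V_SG = 0.955 + 0.665 = 1.62 V.

V_SG = 1.62 V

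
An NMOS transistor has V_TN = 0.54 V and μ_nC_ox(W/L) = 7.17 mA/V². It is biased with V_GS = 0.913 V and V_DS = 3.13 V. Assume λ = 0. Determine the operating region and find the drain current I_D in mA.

Saturation; I_D = 0.499 mA

V_ov = V_GS − V_TN = 0.913 − 0.54 = 0.373 V.
Since V_DS = 3.13 V ≥ V_ov = 0.373 V, the device is in saturation.
I_D = ½ k_n V_ov² = 0.5 × 7.17 × 0.373² = 0.499 mA.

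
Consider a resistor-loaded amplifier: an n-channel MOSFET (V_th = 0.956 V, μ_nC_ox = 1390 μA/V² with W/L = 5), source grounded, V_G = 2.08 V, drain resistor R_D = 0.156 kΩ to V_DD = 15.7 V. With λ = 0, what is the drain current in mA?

V_GS = V_G = 2.08 V, so V_ov = 2.08 − 0.956 = 1.12 V.
k_n = μ_nC_ox · (W/L) = 6.95 mA/V².
Assume saturation: I_D = ½ k_n V_ov² = 0.5 × 6.95 × 1.12² = 4.39 mA, giving V_DS = V_DD − I_D R_D = 15.7 − 4.39 × 0.156 = 15 V.
V_DS = 15 V ≥ V_ov = 1.12 V, confirming saturation.

I_D = 4.39 mA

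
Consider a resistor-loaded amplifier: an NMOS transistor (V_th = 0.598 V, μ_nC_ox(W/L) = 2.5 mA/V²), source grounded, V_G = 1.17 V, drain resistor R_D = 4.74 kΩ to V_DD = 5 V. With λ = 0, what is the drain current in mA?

V_GS = V_G = 1.17 V, so V_ov = 1.17 − 0.598 = 0.572 V.
Assume saturation: I_D = ½ k_n V_ov² = 0.5 × 2.5 × 0.572² = 0.409 mA, giving V_DS = V_DD − I_D R_D = 5 − 0.409 × 4.74 = 3.06 V.
V_DS = 3.06 V ≥ V_ov = 0.572 V, confirming saturation.

I_D = 0.409 mA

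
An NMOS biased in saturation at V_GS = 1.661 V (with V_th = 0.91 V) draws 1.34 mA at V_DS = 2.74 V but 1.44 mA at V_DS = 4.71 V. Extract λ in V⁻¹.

With V_GS fixed, I_D ∝ (1 + λ V_DS) in saturation, so I_D2/I_D1 = (1 + λ V_DS2)/(1 + λ V_DS1).
1.44/1.34 = 1.075 = (1 + 4.71 λ)/(1 + 2.74 λ).
Solving: λ (I_D1 V_DS2 − I_D2 V_DS1) = I_D2 − I_D1, so λ = (1.44 − 1.34) / (1.34 × 4.71 − 1.44 × 2.74) = 0.1 / 2.37 = 0.0423 V⁻¹.

λ = 0.0423 V⁻¹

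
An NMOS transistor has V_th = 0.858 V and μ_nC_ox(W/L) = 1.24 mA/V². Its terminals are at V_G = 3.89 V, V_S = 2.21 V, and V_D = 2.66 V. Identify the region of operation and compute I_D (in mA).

Triode; I_D = 0.333 mA

V_GS = V_G − V_S = 3.89 − 2.21 = 1.68 V; V_DS = V_D − V_S = 2.66 − 2.21 = 0.45 V.
V_ov = V_GS − V_th = 1.68 − 0.858 = 0.822 V.
Since V_DS = 0.45 V < V_ov = 0.822 V, the device is in the triode region.
I_D = k_n [V_ov · V_DS − ½ V_DS²] = 1.24 × [0.822 × 0.45 − 0.5 × 0.45²] = 0.333 mA.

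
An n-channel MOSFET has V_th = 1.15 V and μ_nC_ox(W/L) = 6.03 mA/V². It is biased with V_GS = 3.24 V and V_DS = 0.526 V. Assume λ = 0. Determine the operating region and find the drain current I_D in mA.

Triode; I_D = 5.79 mA

V_ov = V_GS − V_th = 3.24 − 1.15 = 2.09 V.
Since V_DS = 0.526 V < V_ov = 2.09 V, the device is in the triode region.
I_D = k_n [V_ov · V_DS − ½ V_DS²] = 6.03 × [2.09 × 0.526 − 0.5 × 0.526²] = 5.79 mA.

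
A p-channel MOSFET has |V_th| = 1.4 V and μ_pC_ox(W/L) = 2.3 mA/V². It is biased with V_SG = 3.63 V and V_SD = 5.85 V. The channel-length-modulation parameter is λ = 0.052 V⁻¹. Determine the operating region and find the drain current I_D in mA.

V_ov = V_SG − |V_th| = 3.63 − 1.4 = 2.23 V.
Since V_SD = 5.85 V ≥ V_ov = 2.23 V, the device is in saturation.
I_D = ½ k_p V_ov² (1 + λ V_SD) = 0.5 × 2.3 × 2.23² × (1 + 0.052 × 5.85) = 7.46 mA.

Saturation; I_D = 7.46 mA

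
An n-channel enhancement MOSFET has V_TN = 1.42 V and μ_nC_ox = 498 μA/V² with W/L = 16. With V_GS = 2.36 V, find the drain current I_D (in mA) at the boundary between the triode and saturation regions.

I_D = 3.52 mA

At the boundary V_DS = V_ov = V_GS − V_TN = 2.36 − 1.42 = 0.94 V.
k_n = μ_nC_ox · (W/L) = 7.968 mA/V².
I_D = ½ k_n V_ov² = 0.5 × 7.968 × 0.94² = 3.52 mA.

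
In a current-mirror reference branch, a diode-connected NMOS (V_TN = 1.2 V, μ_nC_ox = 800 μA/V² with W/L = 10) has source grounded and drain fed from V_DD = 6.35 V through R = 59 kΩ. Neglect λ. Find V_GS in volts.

V_GS = 1.35 V

With gate tied to drain, V_GS = V_DS ≥ V_GS − V_TN, so the device is in saturation.
k_n = μ_nC_ox · (W/L) = 8 mA/V².
KCL at the drain: ½ k_n (V_GS − V_TN)² = (V_DD − V_GS)/R.
Let x = V_GS − 1.2. Then 236 x² + x − 5.15 = 0, giving x = 0.146 V (positive root), so V_GS = 1.35 V.
I_D = (V_DD − V_GS)/R = (6.35 − 1.35) / 59 = 0.0848 mA.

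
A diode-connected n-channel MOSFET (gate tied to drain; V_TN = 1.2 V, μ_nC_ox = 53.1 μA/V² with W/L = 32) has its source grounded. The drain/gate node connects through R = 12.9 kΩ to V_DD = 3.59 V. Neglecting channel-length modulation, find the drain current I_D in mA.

I_D = 0.152 mA

With gate tied to drain, V_GS = V_DS ≥ V_GS − V_TN, so the device is in saturation.
k_n = μ_nC_ox · (W/L) = 1.699 mA/V².
KCL at the drain: ½ k_n (V_GS − V_TN)² = (V_DD − V_GS)/R.
Let x = V_GS − 1.2. Then 11 x² + x − 2.39 = 0, giving x = 0.424 V (positive root), so V_GS = 1.62 V.
I_D = (V_DD − V_GS)/R = (3.59 − 1.62) / 12.9 = 0.152 mA.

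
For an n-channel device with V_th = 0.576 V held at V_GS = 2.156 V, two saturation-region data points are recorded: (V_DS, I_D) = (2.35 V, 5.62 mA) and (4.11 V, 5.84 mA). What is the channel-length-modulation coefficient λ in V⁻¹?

λ = 0.0235 V⁻¹

With V_GS fixed, I_D ∝ (1 + λ V_DS) in saturation, so I_D2/I_D1 = (1 + λ V_DS2)/(1 + λ V_DS1).
5.84/5.62 = 1.039 = (1 + 4.11 λ)/(1 + 2.35 λ).
Solving: λ (I_D1 V_DS2 − I_D2 V_DS1) = I_D2 − I_D1, so λ = (5.84 − 5.62) / (5.62 × 4.11 − 5.84 × 2.35) = 0.22 / 9.37 = 0.0235 V⁻¹.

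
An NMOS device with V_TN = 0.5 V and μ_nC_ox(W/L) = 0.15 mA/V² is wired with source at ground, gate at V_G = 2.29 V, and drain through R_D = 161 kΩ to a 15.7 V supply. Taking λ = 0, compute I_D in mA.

V_GS = V_G = 2.29 V, so V_ov = 2.29 − 0.5 = 1.79 V.
Assume saturation: I_D = ½ k_n V_ov² = 0.5 × 0.15 × 1.79² = 0.24 mA, giving V_DS = V_DD − I_D R_D = 15.7 − 0.24 × 161 = -23 V.
But -23 V < V_ov = 1.79 V, so the device is actually in triode.
In triode I_D = k_n[V_ov V_DS − ½ V_DS²] and I_D = (V_DD − V_DS)/R_D. Equating: 12.1 V_DS² − 44.23 V_DS + 15.7 = 0, giving V_DS = 0.398 V (the root below V_ov).
I_D = (15.7 − 0.398) / 161 = 0.095 mA.

I_D = 0.0950 mA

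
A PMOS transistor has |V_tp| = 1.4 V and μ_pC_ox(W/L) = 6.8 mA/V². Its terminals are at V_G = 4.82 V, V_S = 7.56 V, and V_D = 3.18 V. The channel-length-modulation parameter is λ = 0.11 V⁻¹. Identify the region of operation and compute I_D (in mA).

V_SG = V_S − V_G = 7.56 − 4.82 = 2.74 V; V_SD = V_S − V_D = 7.56 − 3.18 = 4.38 V.
V_ov = V_SG − |V_tp| = 2.74 − 1.4 = 1.34 V.
Since V_SD = 4.38 V ≥ V_ov = 1.34 V, the device is in saturation.
I_D = ½ k_p V_ov² (1 + λ V_SD) = 0.5 × 6.8 × 1.34² × (1 + 0.11 × 4.38) = 9.05 mA.

Saturation; I_D = 9.05 mA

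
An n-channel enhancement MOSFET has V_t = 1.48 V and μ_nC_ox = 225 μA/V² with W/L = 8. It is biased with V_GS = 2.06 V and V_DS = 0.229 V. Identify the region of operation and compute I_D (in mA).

k_n = μ_nC_ox · (W/L) = 1.8 mA/V².
V_ov = V_GS − V_t = 2.06 − 1.48 = 0.58 V.
Since V_DS = 0.229 V < V_ov = 0.58 V, the device is in the triode region.
I_D = k_n [V_ov · V_DS − ½ V_DS²] = 1.8 × [0.58 × 0.229 − 0.5 × 0.229²] = 0.192 mA.

Triode; I_D = 0.192 mA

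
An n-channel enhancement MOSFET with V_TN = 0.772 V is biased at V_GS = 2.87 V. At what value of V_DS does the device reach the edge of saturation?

V_DS,sat = 2.10 V

The boundary between triode and saturation is V_DS = V_GS − V_TN = V_ov.
V_ov = 2.87 − 0.772 = 2.1 V.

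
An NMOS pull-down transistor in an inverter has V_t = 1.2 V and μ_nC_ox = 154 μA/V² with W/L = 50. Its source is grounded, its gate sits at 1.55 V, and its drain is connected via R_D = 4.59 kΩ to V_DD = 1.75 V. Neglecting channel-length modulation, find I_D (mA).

V_GS = V_G = 1.55 V, so V_ov = 1.55 − 1.2 = 0.35 V.
k_n = μ_nC_ox · (W/L) = 7.7 mA/V².
Assume saturation: I_D = ½ k_n V_ov² = 0.5 × 7.7 × 0.35² = 0.472 mA, giving V_DS = V_DD − I_D R_D = 1.75 − 0.472 × 4.59 = -0.415 V.
But -0.415 V < V_ov = 0.35 V, so the device is actually in triode.
In triode I_D = k_n[V_ov V_DS − ½ V_DS²] and I_D = (V_DD − V_DS)/R_D. Equating: 17.7 V_DS² − 13.37 V_DS + 1.75 = 0, giving V_DS = 0.168 V (the root below V_ov).
I_D = (1.75 − 0.168) / 4.59 = 0.345 mA.

I_D = 0.345 mA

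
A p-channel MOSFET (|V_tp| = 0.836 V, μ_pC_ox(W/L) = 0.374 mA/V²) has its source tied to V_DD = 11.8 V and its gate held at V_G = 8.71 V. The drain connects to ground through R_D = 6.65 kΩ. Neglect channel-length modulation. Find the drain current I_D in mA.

I_D = 0.950 mA

V_SG = V_DD − V_G = 11.8 − 8.71 = 3.09 V, so V_ov = 3.09 − 0.836 = 2.25 V.
Assume saturation: I_D = ½ k_p V_ov² = 0.5 × 0.374 × 2.25² = 0.95 mA, giving V_SD = V_DD − I_D R_D = 11.8 − 0.95 × 6.65 = 5.48 V.
V_SD = 5.48 V ≥ V_ov = 2.25 V, confirming saturation.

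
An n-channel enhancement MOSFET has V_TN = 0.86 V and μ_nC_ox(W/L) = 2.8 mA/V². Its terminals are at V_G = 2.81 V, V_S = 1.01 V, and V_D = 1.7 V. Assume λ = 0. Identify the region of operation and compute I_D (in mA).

V_GS = V_G − V_S = 2.81 − 1.01 = 1.8 V; V_DS = V_D − V_S = 1.7 − 1.01 = 0.69 V.
V_ov = V_GS − V_TN = 1.8 − 0.86 = 0.94 V.
Since V_DS = 0.69 V < V_ov = 0.94 V, the device is in the triode region.
I_D = k_n [V_ov · V_DS − ½ V_DS²] = 2.8 × [0.94 × 0.69 − 0.5 × 0.69²] = 1.15 mA.

Triode; I_D = 1.15 mA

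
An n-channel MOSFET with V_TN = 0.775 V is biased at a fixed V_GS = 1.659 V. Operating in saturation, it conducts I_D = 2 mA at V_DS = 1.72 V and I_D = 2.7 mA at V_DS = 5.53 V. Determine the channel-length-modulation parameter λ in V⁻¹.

λ = 0.109 V⁻¹

With V_GS fixed, I_D ∝ (1 + λ V_DS) in saturation, so I_D2/I_D1 = (1 + λ V_DS2)/(1 + λ V_DS1).
2.7/2 = 1.35 = (1 + 5.53 λ)/(1 + 1.72 λ).
Solving: λ (I_D1 V_DS2 − I_D2 V_DS1) = I_D2 − I_D1, so λ = (2.7 − 2) / (2 × 5.53 − 2.7 × 1.72) = 0.7 / 6.42 = 0.109 V⁻¹.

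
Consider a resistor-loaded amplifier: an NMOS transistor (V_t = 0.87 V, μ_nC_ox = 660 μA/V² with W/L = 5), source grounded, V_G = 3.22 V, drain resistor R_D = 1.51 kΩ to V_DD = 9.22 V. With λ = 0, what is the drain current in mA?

I_D = 5.53 mA

V_GS = V_G = 3.22 V, so V_ov = 3.22 − 0.87 = 2.35 V.
k_n = μ_nC_ox · (W/L) = 3.3 mA/V².
Assume saturation: I_D = ½ k_n V_ov² = 0.5 × 3.3 × 2.35² = 9.11 mA, giving V_DS = V_DD − I_D R_D = 9.22 − 9.11 × 1.51 = -4.54 V.
But -4.54 V < V_ov = 2.35 V, so the device is actually in triode.
In triode I_D = k_n[V_ov V_DS − ½ V_DS²] and I_D = (V_DD − V_DS)/R_D. Equating: 2.49 V_DS² − 12.71 V_DS + 9.22 = 0, giving V_DS = 0.876 V (the root below V_ov).
I_D = (9.22 − 0.876) / 1.51 = 5.53 mA.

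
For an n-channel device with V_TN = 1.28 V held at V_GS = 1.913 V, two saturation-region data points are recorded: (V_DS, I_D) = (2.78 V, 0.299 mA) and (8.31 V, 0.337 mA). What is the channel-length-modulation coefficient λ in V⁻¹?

With V_GS fixed, I_D ∝ (1 + λ V_DS) in saturation, so I_D2/I_D1 = (1 + λ V_DS2)/(1 + λ V_DS1).
0.337/0.299 = 1.127 = (1 + 8.31 λ)/(1 + 2.78 λ).
Solving: λ (I_D1 V_DS2 − I_D2 V_DS1) = I_D2 − I_D1, so λ = (0.337 − 0.299) / (0.299 × 8.31 − 0.337 × 2.78) = 0.038 / 1.55 = 0.0246 V⁻¹.

λ = 0.0246 V⁻¹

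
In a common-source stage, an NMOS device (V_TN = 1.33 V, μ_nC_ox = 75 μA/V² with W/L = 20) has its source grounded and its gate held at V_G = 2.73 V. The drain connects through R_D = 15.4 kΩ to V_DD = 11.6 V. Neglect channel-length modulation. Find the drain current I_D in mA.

I_D = 0.727 mA

V_GS = V_G = 2.73 V, so V_ov = 2.73 − 1.33 = 1.4 V.
k_n = μ_nC_ox · (W/L) = 1.5 mA/V².
Assume saturation: I_D = ½ k_n V_ov² = 0.5 × 1.5 × 1.4² = 1.47 mA, giving V_DS = V_DD − I_D R_D = 11.6 − 1.47 × 15.4 = -11 V.
But -11 V < V_ov = 1.4 V, so the device is actually in triode.
In triode I_D = k_n[V_ov V_DS − ½ V_DS²] and I_D = (V_DD − V_DS)/R_D. Equating: 11.6 V_DS² − 33.34 V_DS + 11.6 = 0, giving V_DS = 0.405 V (the root below V_ov).
I_D = (11.6 − 0.405) / 15.4 = 0.727 mA.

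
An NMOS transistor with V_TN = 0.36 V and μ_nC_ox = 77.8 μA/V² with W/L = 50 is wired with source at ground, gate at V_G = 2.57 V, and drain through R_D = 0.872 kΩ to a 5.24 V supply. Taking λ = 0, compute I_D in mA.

V_GS = V_G = 2.57 V, so V_ov = 2.57 − 0.36 = 2.21 V.
k_n = μ_nC_ox · (W/L) = 3.89 mA/V².
Assume saturation: I_D = ½ k_n V_ov² = 0.5 × 3.89 × 2.21² = 9.5 mA, giving V_DS = V_DD − I_D R_D = 5.24 − 9.5 × 0.872 = -3.04 V.
But -3.04 V < V_ov = 2.21 V, so the device is actually in triode.
In triode I_D = k_n[V_ov V_DS − ½ V_DS²] and I_D = (V_DD − V_DS)/R_D. Equating: 1.7 V_DS² − 8.496 V_DS + 5.24 = 0, giving V_DS = 0.72 V (the root below V_ov).
I_D = (5.24 − 0.72) / 0.872 = 5.18 mA.

I_D = 5.18 mA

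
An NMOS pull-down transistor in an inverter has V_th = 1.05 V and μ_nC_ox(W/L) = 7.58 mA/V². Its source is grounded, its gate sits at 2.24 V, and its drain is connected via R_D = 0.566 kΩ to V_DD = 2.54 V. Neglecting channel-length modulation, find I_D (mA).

I_D = 3.59 mA

V_GS = V_G = 2.24 V, so V_ov = 2.24 − 1.05 = 1.19 V.
Assume saturation: I_D = ½ k_n V_ov² = 0.5 × 7.58 × 1.19² = 5.37 mA, giving V_DS = V_DD − I_D R_D = 2.54 − 5.37 × 0.566 = -0.498 V.
But -0.498 V < V_ov = 1.19 V, so the device is actually in triode.
In triode I_D = k_n[V_ov V_DS − ½ V_DS²] and I_D = (V_DD − V_DS)/R_D. Equating: 2.15 V_DS² − 6.105 V_DS + 2.54 = 0, giving V_DS = 0.506 V (the root below V_ov).
I_D = (2.54 − 0.506) / 0.566 = 3.59 mA.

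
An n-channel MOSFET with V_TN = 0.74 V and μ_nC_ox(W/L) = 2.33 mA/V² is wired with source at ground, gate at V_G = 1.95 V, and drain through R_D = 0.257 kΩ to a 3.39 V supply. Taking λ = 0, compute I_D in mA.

I_D = 1.71 mA

V_GS = V_G = 1.95 V, so V_ov = 1.95 − 0.74 = 1.21 V.
Assume saturation: I_D = ½ k_n V_ov² = 0.5 × 2.33 × 1.21² = 1.71 mA, giving V_DS = V_DD − I_D R_D = 3.39 − 1.71 × 0.257 = 2.95 V.
V_DS = 2.95 V ≥ V_ov = 1.21 V, confirming saturation.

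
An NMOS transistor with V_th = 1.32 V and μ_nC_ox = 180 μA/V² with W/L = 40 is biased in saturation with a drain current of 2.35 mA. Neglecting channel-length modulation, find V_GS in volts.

k_n = μ_nC_ox · (W/L) = 7.2 mA/V².
In saturation I_D = ½ k_n (V_GS − V_th)², so V_GS − V_th = √(2 I_D / k_n) = √(2 × 2.35 / 7.2) = 0.808 V.
V_GS = 1.32 + 0.808 = 2.13 V.

V_GS = 2.13 V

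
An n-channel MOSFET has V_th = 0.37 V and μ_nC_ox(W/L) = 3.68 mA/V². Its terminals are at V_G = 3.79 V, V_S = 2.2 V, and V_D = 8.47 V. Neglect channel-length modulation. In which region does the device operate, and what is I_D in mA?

Saturation; I_D = 2.74 mA

V_GS = V_G − V_S = 3.79 − 2.2 = 1.59 V; V_DS = V_D − V_S = 8.47 − 2.2 = 6.27 V.
V_ov = V_GS − V_th = 1.59 − 0.37 = 1.22 V.
Since V_DS = 6.27 V ≥ V_ov = 1.22 V, the device is in saturation.
I_D = ½ k_n V_ov² = 0.5 × 3.68 × 1.22² = 2.74 mA.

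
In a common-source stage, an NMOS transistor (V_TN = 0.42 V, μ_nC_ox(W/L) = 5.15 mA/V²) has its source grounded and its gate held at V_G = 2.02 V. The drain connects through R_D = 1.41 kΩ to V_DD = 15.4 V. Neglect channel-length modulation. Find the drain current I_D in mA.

I_D = 6.59 mA

V_GS = V_G = 2.02 V, so V_ov = 2.02 − 0.42 = 1.6 V.
Assume saturation: I_D = ½ k_n V_ov² = 0.5 × 5.15 × 1.6² = 6.59 mA, giving V_DS = V_DD − I_D R_D = 15.4 − 6.59 × 1.41 = 6.11 V.
V_DS = 6.11 V ≥ V_ov = 1.6 V, confirming saturation.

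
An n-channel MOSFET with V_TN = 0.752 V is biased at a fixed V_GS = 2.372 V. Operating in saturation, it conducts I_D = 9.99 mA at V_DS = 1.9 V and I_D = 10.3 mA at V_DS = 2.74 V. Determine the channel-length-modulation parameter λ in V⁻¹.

λ = 0.0397 V⁻¹

With V_GS fixed, I_D ∝ (1 + λ V_DS) in saturation, so I_D2/I_D1 = (1 + λ V_DS2)/(1 + λ V_DS1).
10.3/9.99 = 1.031 = (1 + 2.74 λ)/(1 + 1.9 λ).
Solving: λ (I_D1 V_DS2 − I_D2 V_DS1) = I_D2 − I_D1, so λ = (10.3 − 9.99) / (9.99 × 2.74 − 10.3 × 1.9) = 0.31 / 7.8 = 0.0397 V⁻¹.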